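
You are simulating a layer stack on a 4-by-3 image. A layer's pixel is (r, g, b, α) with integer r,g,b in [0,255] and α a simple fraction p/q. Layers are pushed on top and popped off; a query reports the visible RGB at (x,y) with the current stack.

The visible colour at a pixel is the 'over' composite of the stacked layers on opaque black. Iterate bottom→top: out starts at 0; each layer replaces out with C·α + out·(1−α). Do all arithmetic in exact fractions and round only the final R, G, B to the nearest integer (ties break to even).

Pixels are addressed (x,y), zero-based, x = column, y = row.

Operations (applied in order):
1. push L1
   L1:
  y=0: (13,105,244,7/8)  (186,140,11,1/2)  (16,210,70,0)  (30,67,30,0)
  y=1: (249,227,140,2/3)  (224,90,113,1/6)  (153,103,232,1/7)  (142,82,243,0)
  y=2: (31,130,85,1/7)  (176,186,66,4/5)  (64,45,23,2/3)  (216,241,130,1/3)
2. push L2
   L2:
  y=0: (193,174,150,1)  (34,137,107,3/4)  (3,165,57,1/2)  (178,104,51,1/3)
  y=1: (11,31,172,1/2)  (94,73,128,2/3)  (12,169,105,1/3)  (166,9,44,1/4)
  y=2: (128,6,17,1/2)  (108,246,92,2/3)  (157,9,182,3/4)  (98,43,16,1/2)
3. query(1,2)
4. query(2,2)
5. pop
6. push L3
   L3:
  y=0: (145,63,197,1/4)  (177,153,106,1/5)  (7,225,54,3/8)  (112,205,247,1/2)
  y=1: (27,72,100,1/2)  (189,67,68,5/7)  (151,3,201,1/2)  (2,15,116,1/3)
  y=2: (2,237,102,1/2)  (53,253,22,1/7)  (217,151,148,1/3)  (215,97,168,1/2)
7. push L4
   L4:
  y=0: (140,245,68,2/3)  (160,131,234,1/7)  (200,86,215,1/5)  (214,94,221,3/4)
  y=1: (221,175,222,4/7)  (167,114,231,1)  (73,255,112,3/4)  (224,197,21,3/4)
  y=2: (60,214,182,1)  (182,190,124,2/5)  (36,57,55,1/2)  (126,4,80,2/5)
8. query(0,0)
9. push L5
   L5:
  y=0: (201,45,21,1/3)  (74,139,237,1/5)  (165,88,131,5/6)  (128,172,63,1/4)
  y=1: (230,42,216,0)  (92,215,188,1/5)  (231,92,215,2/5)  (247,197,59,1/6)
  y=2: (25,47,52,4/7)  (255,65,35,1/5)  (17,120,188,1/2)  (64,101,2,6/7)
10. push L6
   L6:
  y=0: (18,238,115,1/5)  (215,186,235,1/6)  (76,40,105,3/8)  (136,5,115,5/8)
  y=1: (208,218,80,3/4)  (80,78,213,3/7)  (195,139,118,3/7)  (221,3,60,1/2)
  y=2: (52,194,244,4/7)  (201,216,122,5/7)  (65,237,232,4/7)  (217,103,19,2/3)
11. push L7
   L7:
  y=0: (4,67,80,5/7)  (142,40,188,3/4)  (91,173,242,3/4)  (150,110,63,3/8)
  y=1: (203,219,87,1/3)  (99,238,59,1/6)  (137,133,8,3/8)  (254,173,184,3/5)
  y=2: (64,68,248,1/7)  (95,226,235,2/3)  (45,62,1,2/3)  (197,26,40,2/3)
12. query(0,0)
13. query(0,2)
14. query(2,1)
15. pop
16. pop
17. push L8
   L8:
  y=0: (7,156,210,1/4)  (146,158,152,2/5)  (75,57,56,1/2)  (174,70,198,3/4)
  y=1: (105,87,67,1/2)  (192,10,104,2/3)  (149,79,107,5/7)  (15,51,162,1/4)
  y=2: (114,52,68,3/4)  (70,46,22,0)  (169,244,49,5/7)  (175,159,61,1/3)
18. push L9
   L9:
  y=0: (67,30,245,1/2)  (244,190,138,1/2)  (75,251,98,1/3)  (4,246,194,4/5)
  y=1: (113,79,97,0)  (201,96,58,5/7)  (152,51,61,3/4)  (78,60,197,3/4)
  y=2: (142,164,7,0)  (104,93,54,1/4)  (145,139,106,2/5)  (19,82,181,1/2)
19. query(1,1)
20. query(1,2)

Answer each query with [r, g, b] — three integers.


at x=1,y=2 over L1,L2:
after L1 α=4/5: [704/5, 744/5, 264/5]
after L2 α=2/3: [1784/15, 1068/5, 1184/15]
= [119, 214, 79]

at x=2,y=2 over L1,L2:
+L1 (α=2/3) → [128/3, 30, 46/3]
+L2 (α=3/4) → [1541/12, 57/4, 421/3]
rounded: [128, 14, 140]

at x=0,y=0 over L1,L3,L4:
L1 α=7/8: [91/8, 735/8, 427/2]
L3 α=1/4: [1433/32, 2709/32, 1675/8]
L4 α=2/3: [10393/96, 18389/96, 921/8]
rounded: [108, 192, 115]

(0,0) stack=L1,L3,L4,L5,L6,L7; from [0,0,0]:
after L1 α=7/8: [91/8, 735/8, 427/2]
after L3 α=1/4: [1433/32, 2709/32, 1675/8]
after L4 α=2/3: [10393/96, 18389/96, 921/8]
after L5 α=1/3: [20041/144, 20549/144, 335/4]
after L6 α=1/5: [20689/180, 29117/180, 90]
after L7 α=5/7: [22489/630, 59267/630, 580/7]
rounded: [36, 94, 83]

at x=0,y=2 over L1,L3,L4,L5,L6,L7:
after L1 α=1/7: [31/7, 130/7, 85/7]
after L3 α=1/2: [45/14, 1789/14, 799/14]
after L4 α=1: [60, 214, 182]
after L5 α=4/7: [40, 830/7, 754/7]
after L6 α=4/7: [328/7, 7922/49, 9094/49]
after L7 α=1/7: [2416/49, 50864/343, 66716/343]
→ [49, 148, 195]

(2,1) stack=L1,L3,L4,L5,L6,L7; from [0,0,0]:
after L1 α=1/7: [153/7, 103/7, 232/7]
after L3 α=1/2: [605/7, 62/7, 1639/14]
after L4 α=3/4: [1069/14, 5417/28, 6343/56]
after L5 α=2/5: [1935/14, 21403/140, 43109/280]
after L6 α=3/7: [7965/49, 35998/245, 67889/490]
after L7 α=3/8: [14991/98, 55549/392, 70241/784]
rounded: [153, 142, 90]

at x=1,y=1 over L1,L3,L4,L5,L8,L9:
L1 α=1/6: [112/3, 15, 113/6]
L3 α=5/7: [437/3, 365/7, 1133/21]
L4 α=1: [167, 114, 231]
L5 α=1/5: [152, 671/5, 1112/5]
L8 α=2/3: [536/3, 257/5, 2152/15]
L9 α=5/7: [4087/21, 2914/35, 8654/105]
= [195, 83, 82]

at x=1,y=2 over L1,L3,L4,L5,L8,L9:
L1 α=4/5: [704/5, 744/5, 264/5]
L3 α=1/7: [4489/35, 5729/35, 242/5]
L4 α=2/5: [26207/175, 30487/175, 1966/25]
L5 α=1/5: [149453/875, 133323/875, 8739/125]
L8 α=0: [149453/875, 133323/875, 8739/125]
L9 α=1/4: [539359/3500, 120336/875, 32967/500]
= [154, 138, 66]


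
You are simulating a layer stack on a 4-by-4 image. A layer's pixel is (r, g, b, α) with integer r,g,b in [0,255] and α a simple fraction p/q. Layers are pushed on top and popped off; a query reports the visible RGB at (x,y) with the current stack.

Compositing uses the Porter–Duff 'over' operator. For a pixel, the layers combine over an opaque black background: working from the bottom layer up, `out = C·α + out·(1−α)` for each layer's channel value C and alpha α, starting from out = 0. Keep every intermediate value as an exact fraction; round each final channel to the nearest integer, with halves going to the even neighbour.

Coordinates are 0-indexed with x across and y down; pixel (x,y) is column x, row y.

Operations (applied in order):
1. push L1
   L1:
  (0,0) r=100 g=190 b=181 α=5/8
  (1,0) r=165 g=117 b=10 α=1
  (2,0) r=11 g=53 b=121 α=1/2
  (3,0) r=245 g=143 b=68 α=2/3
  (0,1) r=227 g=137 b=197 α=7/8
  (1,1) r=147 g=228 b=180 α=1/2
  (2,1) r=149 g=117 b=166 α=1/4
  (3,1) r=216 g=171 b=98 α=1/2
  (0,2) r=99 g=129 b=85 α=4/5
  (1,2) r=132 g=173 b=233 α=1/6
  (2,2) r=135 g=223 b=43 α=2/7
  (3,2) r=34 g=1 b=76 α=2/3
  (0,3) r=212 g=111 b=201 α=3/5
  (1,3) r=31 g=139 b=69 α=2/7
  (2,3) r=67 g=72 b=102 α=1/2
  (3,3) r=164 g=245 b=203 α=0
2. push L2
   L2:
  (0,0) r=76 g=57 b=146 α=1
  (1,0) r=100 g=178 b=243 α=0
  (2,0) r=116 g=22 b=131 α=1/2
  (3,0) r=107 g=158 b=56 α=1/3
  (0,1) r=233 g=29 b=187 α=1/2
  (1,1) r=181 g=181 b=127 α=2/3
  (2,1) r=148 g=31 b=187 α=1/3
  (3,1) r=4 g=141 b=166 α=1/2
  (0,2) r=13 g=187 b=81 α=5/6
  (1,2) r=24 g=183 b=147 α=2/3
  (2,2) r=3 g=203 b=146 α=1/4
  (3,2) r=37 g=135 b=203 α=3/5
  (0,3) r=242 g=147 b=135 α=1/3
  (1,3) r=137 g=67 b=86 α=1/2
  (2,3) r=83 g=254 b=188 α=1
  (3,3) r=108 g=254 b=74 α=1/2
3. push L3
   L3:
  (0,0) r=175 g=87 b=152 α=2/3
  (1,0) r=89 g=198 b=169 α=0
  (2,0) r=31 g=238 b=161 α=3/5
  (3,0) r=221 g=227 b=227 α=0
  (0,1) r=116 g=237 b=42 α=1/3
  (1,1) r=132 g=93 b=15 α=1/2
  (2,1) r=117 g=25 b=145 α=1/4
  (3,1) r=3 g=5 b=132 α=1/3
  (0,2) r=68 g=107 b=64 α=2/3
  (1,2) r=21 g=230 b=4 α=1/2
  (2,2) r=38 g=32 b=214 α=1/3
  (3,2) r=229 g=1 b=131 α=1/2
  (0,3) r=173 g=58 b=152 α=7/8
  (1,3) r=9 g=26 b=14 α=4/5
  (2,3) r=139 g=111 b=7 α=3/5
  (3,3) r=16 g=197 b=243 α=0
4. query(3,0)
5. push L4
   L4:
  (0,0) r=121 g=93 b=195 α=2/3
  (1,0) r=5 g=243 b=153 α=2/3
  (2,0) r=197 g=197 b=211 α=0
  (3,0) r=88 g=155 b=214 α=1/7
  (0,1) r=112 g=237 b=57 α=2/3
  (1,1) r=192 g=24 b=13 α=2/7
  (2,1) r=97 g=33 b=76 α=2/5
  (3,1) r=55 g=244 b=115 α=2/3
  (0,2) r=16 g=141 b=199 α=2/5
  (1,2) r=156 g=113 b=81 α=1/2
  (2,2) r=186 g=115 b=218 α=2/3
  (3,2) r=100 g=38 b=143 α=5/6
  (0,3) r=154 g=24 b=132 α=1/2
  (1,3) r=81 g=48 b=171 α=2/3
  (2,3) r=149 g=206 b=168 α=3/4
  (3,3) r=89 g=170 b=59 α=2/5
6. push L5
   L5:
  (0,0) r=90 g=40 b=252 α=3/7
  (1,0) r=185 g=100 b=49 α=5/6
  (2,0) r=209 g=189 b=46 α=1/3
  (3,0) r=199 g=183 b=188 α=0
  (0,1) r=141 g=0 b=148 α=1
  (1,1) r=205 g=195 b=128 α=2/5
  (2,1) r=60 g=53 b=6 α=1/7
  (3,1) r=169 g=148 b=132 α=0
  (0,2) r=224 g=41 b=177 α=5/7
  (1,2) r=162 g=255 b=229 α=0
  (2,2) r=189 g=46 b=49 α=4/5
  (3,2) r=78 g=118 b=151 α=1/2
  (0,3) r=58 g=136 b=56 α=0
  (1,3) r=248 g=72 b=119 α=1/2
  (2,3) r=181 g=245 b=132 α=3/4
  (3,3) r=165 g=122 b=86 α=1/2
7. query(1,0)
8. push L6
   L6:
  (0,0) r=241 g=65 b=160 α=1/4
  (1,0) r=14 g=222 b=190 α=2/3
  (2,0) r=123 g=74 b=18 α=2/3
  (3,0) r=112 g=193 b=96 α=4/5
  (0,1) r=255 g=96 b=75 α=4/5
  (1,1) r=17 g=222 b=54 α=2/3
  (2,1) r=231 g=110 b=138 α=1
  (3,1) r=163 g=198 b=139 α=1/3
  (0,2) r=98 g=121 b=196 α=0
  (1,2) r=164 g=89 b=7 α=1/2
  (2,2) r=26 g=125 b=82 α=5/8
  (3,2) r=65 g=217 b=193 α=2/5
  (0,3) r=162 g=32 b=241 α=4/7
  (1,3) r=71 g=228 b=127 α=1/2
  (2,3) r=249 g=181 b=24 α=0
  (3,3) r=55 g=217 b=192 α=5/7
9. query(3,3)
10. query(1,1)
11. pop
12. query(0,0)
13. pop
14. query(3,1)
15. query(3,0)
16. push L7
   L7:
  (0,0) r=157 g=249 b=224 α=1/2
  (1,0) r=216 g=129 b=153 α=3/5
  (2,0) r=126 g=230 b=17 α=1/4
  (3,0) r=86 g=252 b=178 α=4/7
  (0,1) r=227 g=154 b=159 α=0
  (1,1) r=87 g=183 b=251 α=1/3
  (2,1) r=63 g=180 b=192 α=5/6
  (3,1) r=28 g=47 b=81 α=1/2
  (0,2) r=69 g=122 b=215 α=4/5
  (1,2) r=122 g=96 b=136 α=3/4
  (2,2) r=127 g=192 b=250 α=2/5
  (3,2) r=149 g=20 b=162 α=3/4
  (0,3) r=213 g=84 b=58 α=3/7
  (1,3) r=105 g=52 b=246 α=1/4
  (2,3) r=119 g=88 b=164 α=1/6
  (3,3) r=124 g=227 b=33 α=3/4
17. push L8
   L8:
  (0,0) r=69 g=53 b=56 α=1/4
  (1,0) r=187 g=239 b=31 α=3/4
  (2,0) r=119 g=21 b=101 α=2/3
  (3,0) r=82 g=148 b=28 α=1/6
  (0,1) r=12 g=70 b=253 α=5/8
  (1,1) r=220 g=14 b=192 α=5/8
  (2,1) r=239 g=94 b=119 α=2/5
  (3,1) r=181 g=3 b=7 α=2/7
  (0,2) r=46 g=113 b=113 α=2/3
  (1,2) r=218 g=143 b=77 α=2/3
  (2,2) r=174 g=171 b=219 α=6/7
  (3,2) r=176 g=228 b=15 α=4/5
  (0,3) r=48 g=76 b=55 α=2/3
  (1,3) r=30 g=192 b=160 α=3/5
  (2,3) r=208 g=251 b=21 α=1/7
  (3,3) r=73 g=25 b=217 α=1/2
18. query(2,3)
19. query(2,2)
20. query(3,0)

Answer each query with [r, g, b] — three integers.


query (3,0) [L1,L2,L3] — begin 0,0,0
+L1 (α=2/3) → [490/3, 286/3, 136/3]
+L2 (α=1/3) → [1301/9, 1046/9, 440/9]
+L3 (α=0) → [1301/9, 1046/9, 440/9]
→ [145, 116, 49]

query (1,0) [L1,L2,L3,L4,L5] — begin 0,0,0
L1 α=1: [165, 117, 10]
L2 α=0: [165, 117, 10]
L3 α=0: [165, 117, 10]
L4 α=2/3: [175/3, 201, 316/3]
L5 α=5/6: [1475/9, 701/6, 1051/18]
rounded: [164, 117, 58]

(3,3) stack=L1,L2,L3,L4,L5,L6; from [0,0,0]:
+L1 (α=0) → [0, 0, 0]
+L2 (α=1/2) → [54, 127, 37]
+L3 (α=0) → [54, 127, 37]
+L4 (α=2/5) → [68, 721/5, 229/5]
+L5 (α=1/2) → [233/2, 1331/10, 659/10]
+L6 (α=5/7) → [508/7, 6756/35, 5459/35]
= [73, 193, 156]

query (1,1) [L1,L2,L3,L4,L5,L6] — begin 0,0,0
L1 α=1/2: [147/2, 114, 90]
L2 α=2/3: [871/6, 476/3, 344/3]
L3 α=1/2: [1663/12, 755/6, 389/6]
L4 α=2/7: [12923/84, 4063/42, 2101/42]
L5 α=2/5: [24403/140, 9523/70, 1137/14]
L6 α=2/3: [9721/140, 40603/210, 883/14]
rounded: [69, 193, 63]

(0,0) stack=L1,L2,L3,L4,L5; from [0,0,0]:
after L1 α=5/8: [125/2, 475/4, 905/8]
after L2 α=1: [76, 57, 146]
after L3 α=2/3: [142, 77, 150]
after L4 α=2/3: [128, 263/3, 180]
after L5 α=3/7: [782/7, 1412/21, 1476/7]
= [112, 67, 211]

query (3,1) [L1,L2,L3,L4] — begin 0,0,0
L1 α=1/2: [108, 171/2, 49]
L2 α=1/2: [56, 453/4, 215/2]
L3 α=1/3: [115/3, 463/6, 347/3]
L4 α=2/3: [445/9, 3391/18, 1037/9]
= [49, 188, 115]

(3,0) stack=L1,L2,L3,L4; from [0,0,0]:
L1 α=2/3: [490/3, 286/3, 136/3]
L2 α=1/3: [1301/9, 1046/9, 440/9]
L3 α=0: [1301/9, 1046/9, 440/9]
L4 α=1/7: [2866/21, 2557/21, 1522/21]
→ [136, 122, 72]

query (2,3) [L1,L2,L3,L4,L7,L8] — begin 0,0,0
+L1 (α=1/2) → [67/2, 36, 51]
+L2 (α=1) → [83, 254, 188]
+L3 (α=3/5) → [583/5, 841/5, 397/5]
+L4 (α=3/4) → [1409/10, 3931/20, 2917/20]
+L7 (α=1/6) → [549/4, 4283/24, 1191/8]
+L8 (α=1/7) → [2063/14, 5287/28, 3657/28]
= [147, 189, 131]

at x=2,y=2 over L1,L2,L3,L4,L7,L8:
+L1 (α=2/7) → [270/7, 446/7, 86/7]
+L2 (α=1/4) → [831/28, 2759/28, 320/7]
+L3 (α=1/3) → [1363/42, 1069/14, 2138/21]
+L4 (α=2/3) → [16987/126, 4289/42, 11294/63]
+L7 (α=2/5) → [5531/42, 1933/14, 21794/105]
+L8 (α=6/7) → [49379/294, 16297/98, 159764/735]
→ [168, 166, 217]

query (3,0) [L1,L2,L3,L4,L7,L8] — begin 0,0,0
+L1 (α=2/3) → [490/3, 286/3, 136/3]
+L2 (α=1/3) → [1301/9, 1046/9, 440/9]
+L3 (α=0) → [1301/9, 1046/9, 440/9]
+L4 (α=1/7) → [2866/21, 2557/21, 1522/21]
+L7 (α=4/7) → [5274/49, 9613/49, 6506/49]
+L8 (α=1/6) → [15194/147, 18439/98, 16951/147]
= [103, 188, 115]


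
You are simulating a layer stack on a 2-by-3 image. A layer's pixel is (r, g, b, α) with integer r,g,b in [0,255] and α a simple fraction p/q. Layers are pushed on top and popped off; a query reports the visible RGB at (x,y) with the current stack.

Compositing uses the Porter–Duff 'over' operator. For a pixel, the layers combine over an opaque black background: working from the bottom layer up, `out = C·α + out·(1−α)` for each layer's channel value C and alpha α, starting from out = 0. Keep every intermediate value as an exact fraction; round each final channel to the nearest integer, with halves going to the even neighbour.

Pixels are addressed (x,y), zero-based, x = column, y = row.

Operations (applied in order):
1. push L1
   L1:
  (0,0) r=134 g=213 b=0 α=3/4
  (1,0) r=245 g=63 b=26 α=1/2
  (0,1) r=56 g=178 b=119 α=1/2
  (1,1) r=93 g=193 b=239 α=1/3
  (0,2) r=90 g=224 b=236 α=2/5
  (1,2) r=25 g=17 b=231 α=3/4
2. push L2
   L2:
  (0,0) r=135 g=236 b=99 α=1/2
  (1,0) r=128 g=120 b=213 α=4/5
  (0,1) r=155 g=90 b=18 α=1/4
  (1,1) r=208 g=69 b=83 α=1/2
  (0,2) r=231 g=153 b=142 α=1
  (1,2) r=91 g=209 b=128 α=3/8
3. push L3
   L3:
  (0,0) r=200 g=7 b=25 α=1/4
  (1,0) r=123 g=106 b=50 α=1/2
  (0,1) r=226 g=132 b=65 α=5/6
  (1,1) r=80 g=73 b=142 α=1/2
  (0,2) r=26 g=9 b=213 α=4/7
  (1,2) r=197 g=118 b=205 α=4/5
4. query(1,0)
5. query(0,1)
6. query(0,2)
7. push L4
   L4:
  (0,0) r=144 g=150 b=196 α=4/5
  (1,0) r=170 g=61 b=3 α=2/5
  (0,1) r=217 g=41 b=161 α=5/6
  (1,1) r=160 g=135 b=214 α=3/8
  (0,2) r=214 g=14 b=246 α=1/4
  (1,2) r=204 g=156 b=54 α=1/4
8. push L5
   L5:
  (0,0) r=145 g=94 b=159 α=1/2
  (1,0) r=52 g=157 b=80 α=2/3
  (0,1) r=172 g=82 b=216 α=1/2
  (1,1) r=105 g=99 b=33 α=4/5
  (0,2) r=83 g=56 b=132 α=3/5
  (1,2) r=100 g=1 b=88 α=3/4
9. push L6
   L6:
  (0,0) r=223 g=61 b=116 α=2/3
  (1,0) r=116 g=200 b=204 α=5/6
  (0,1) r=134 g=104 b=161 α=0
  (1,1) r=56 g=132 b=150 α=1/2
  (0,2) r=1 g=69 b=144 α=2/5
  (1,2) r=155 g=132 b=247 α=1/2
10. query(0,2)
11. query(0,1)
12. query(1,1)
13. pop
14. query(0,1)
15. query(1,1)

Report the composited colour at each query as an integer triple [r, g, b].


at x=1,y=0 over L1,L2,L3:
+L1 (α=1/2) → [245/2, 63/2, 13]
+L2 (α=4/5) → [1269/10, 1023/10, 173]
+L3 (α=1/2) → [2499/20, 2083/20, 223/2]
rounded: [125, 104, 112]

(0,1) stack=L1,L2,L3; from [0,0,0]:
L1 α=1/2: [28, 89, 119/2]
L2 α=1/4: [239/4, 357/4, 393/8]
L3 α=5/6: [4759/24, 999/8, 2993/48]
→ [198, 125, 62]

(0,2) stack=L1,L2,L3; from [0,0,0]:
L1 α=2/5: [36, 448/5, 472/5]
L2 α=1: [231, 153, 142]
L3 α=4/7: [797/7, 495/7, 1278/7]
→ [114, 71, 183]

query (0,2) [L1,L2,L3,L4,L5,L6] — begin 0,0,0
L1 α=2/5: [36, 448/5, 472/5]
L2 α=1: [231, 153, 142]
L3 α=4/7: [797/7, 495/7, 1278/7]
L4 α=1/4: [3889/28, 1583/28, 1389/7]
L5 α=3/5: [1475/14, 787/14, 1110/7]
L6 α=2/5: [4453/70, 4293/70, 5346/35]
→ [64, 61, 153]

(0,1) stack=L1,L2,L3,L4,L5,L6; from [0,0,0]:
L1 α=1/2: [28, 89, 119/2]
L2 α=1/4: [239/4, 357/4, 393/8]
L3 α=5/6: [4759/24, 999/8, 2993/48]
L4 α=5/6: [30799/144, 2639/48, 41633/288]
L5 α=1/2: [55567/288, 6575/96, 103841/576]
L6 α=0: [55567/288, 6575/96, 103841/576]
= [193, 68, 180]

at x=1,y=1 over L1,L2,L3,L4,L5,L6:
+L1 (α=1/3) → [31, 193/3, 239/3]
+L2 (α=1/2) → [239/2, 200/3, 244/3]
+L3 (α=1/2) → [399/4, 419/6, 335/3]
+L4 (α=3/8) → [3915/32, 4525/48, 3601/24]
+L5 (α=4/5) → [3471/32, 23533/240, 6769/120]
+L6 (α=1/2) → [5263/64, 55213/480, 24769/240]
rounded: [82, 115, 103]

(0,1) stack=L1,L2,L3,L4,L5; from [0,0,0]:
after L1 α=1/2: [28, 89, 119/2]
after L2 α=1/4: [239/4, 357/4, 393/8]
after L3 α=5/6: [4759/24, 999/8, 2993/48]
after L4 α=5/6: [30799/144, 2639/48, 41633/288]
after L5 α=1/2: [55567/288, 6575/96, 103841/576]
rounded: [193, 68, 180]

(1,1) stack=L1,L2,L3,L4,L5; from [0,0,0]:
after L1 α=1/3: [31, 193/3, 239/3]
after L2 α=1/2: [239/2, 200/3, 244/3]
after L3 α=1/2: [399/4, 419/6, 335/3]
after L4 α=3/8: [3915/32, 4525/48, 3601/24]
after L5 α=4/5: [3471/32, 23533/240, 6769/120]
→ [108, 98, 56]


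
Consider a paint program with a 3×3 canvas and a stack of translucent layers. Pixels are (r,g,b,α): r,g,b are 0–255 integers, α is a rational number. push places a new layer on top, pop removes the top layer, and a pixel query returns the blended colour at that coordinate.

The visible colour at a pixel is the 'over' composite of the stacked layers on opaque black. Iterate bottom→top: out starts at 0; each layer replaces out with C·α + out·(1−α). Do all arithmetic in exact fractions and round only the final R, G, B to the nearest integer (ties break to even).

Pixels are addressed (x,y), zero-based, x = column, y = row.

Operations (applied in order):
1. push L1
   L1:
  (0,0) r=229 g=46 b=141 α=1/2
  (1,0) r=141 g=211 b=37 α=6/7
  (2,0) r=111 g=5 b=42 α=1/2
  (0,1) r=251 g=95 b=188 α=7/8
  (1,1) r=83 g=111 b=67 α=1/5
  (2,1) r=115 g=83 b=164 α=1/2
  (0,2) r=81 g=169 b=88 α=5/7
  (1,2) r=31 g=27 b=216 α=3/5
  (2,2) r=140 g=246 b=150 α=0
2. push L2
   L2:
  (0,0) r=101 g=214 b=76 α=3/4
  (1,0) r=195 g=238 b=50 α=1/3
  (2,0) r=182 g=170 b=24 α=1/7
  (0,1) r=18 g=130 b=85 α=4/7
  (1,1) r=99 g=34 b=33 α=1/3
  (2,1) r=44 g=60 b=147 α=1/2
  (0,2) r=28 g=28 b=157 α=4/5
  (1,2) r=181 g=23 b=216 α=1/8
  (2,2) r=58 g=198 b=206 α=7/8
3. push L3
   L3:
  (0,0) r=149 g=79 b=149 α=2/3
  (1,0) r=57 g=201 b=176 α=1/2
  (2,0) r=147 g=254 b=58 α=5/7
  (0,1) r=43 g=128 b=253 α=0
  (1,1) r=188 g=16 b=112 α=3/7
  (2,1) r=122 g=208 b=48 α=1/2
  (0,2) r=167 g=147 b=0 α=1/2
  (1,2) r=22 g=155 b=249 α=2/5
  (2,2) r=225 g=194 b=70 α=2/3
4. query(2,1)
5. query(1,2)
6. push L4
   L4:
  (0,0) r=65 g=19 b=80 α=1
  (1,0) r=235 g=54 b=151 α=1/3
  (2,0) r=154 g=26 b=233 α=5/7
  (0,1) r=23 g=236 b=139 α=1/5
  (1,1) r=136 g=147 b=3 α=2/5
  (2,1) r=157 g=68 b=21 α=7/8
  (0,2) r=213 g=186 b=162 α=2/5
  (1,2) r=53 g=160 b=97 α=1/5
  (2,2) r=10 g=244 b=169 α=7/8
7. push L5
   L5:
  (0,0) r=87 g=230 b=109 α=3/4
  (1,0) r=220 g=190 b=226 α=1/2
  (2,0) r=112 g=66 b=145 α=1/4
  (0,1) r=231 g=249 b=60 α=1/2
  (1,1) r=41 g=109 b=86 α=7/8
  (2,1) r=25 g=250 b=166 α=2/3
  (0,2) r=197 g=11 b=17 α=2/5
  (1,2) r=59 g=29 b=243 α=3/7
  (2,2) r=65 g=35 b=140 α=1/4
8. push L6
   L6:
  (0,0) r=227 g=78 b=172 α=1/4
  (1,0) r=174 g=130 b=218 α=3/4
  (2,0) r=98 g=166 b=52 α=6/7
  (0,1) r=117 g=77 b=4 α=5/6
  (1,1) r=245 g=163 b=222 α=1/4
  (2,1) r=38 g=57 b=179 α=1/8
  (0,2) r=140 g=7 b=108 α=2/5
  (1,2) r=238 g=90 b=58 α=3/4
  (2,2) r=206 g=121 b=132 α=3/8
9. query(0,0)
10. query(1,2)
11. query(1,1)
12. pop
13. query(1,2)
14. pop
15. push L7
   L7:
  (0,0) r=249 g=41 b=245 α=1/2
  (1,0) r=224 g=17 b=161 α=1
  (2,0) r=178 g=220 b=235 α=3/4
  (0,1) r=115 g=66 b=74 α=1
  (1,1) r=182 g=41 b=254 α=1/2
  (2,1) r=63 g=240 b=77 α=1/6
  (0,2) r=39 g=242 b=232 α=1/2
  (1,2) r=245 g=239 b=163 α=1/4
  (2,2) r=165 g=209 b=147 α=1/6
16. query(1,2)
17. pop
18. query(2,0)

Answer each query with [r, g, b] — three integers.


at x=2,y=1 over L1,L2,L3:
after L1 α=1/2: [115/2, 83/2, 82]
after L2 α=1/2: [203/4, 203/4, 229/2]
after L3 α=1/2: [691/8, 1035/8, 325/4]
rounded: [86, 129, 81]

at x=1,y=2 over L1,L2,L3:
after L1 α=3/5: [93/5, 81/5, 648/5]
after L2 α=1/8: [389/10, 341/20, 702/5]
after L3 α=2/5: [1607/50, 7223/100, 4596/25]
rounded: [32, 72, 184]

query (0,0) [L1,L2,L3,L4,L5,L6] — begin 0,0,0
L1 α=1/2: [229/2, 23, 141/2]
L2 α=3/4: [835/8, 665/4, 597/8]
L3 α=2/3: [1073/8, 1297/12, 2981/24]
L4 α=1: [65, 19, 80]
L5 α=3/4: [163/2, 709/4, 407/4]
L6 α=1/4: [943/8, 2439/16, 1909/16]
= [118, 152, 119]

query (1,2) [L1,L2,L3,L4,L5,L6] — begin 0,0,0
+L1 (α=3/5) → [93/5, 81/5, 648/5]
+L2 (α=1/8) → [389/10, 341/20, 702/5]
+L3 (α=2/5) → [1607/50, 7223/100, 4596/25]
+L4 (α=1/5) → [4539/125, 11223/125, 20809/125]
+L5 (α=3/7) → [40281/875, 55767/875, 174361/875]
+L6 (α=3/4) → [665031/3500, 292017/3500, 326611/3500]
→ [190, 83, 93]

query (1,1) [L1,L2,L3,L4,L5,L6] — begin 0,0,0
L1 α=1/5: [83/5, 111/5, 67/5]
L2 α=1/3: [661/15, 392/15, 299/15]
L3 α=3/7: [11104/105, 2288/105, 6236/105]
L4 α=2/5: [20624/175, 12578/175, 6446/175]
L5 α=7/8: [70849/1400, 146103/1400, 27949/350]
L6 α=1/4: [555547/5600, 666509/5600, 161547/1400]
→ [99, 119, 115]

at x=1,y=2 over L1,L2,L3,L4,L5:
after L1 α=3/5: [93/5, 81/5, 648/5]
after L2 α=1/8: [389/10, 341/20, 702/5]
after L3 α=2/5: [1607/50, 7223/100, 4596/25]
after L4 α=1/5: [4539/125, 11223/125, 20809/125]
after L5 α=3/7: [40281/875, 55767/875, 174361/875]
→ [46, 64, 199]

(1,2) stack=L1,L2,L3,L4,L7; from [0,0,0]:
+L1 (α=3/5) → [93/5, 81/5, 648/5]
+L2 (α=1/8) → [389/10, 341/20, 702/5]
+L3 (α=2/5) → [1607/50, 7223/100, 4596/25]
+L4 (α=1/5) → [4539/125, 11223/125, 20809/125]
+L7 (α=1/4) → [22121/250, 15886/125, 41401/250]
= [88, 127, 166]

at x=2,y=0 over L1,L2,L3,L4:
after L1 α=1/2: [111/2, 5/2, 21]
after L2 α=1/7: [515/7, 185/7, 150/7]
after L3 α=5/7: [6175/49, 9260/49, 2330/49]
after L4 α=5/7: [50080/343, 24890/343, 61745/343]
→ [146, 73, 180]


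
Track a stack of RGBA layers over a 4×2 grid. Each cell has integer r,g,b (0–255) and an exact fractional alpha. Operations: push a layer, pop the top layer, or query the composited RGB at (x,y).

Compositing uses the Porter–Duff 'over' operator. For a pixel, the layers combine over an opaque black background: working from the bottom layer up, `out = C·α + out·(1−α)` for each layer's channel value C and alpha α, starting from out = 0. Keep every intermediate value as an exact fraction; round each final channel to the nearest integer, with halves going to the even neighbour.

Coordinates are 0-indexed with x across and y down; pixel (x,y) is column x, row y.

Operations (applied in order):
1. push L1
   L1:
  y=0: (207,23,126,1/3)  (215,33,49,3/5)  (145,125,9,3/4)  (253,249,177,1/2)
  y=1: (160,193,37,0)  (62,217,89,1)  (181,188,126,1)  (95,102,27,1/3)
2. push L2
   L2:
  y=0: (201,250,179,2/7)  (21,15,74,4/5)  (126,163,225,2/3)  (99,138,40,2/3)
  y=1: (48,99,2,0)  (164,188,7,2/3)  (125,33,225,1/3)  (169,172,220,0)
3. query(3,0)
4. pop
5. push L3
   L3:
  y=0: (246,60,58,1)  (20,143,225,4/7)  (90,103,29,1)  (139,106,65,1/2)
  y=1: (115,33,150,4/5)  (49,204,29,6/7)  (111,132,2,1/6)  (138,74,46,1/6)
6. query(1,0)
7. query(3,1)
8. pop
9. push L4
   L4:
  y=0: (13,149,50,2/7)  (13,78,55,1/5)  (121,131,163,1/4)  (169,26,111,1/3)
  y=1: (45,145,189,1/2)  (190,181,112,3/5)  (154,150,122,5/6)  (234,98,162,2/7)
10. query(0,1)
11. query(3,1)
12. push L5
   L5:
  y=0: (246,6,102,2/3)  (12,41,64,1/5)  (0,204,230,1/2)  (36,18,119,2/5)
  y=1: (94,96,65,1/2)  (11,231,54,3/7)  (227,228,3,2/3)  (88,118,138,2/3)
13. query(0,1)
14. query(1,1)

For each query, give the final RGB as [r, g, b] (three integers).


at x=3,y=0 over L1,L2:
+L1 (α=1/2) → [253/2, 249/2, 177/2]
+L2 (α=2/3) → [649/6, 267/2, 337/6]
= [108, 134, 56]

at x=1,y=0 over L1,L3:
after L1 α=3/5: [129, 99/5, 147/5]
after L3 α=4/7: [467/7, 451/5, 4941/35]
= [67, 90, 141]

query (3,1) [L1,L3] — begin 0,0,0
L1 α=1/3: [95/3, 34, 9]
L3 α=1/6: [889/18, 122/3, 91/6]
= [49, 41, 15]

at x=0,y=1 over L1,L4:
+L1 (α=0) → [0, 0, 0]
+L4 (α=1/2) → [45/2, 145/2, 189/2]
→ [22, 72, 94]

(3,1) stack=L1,L4; from [0,0,0]:
after L1 α=1/3: [95/3, 34, 9]
after L4 α=2/7: [1879/21, 366/7, 369/7]
→ [89, 52, 53]

(0,1) stack=L1,L4,L5; from [0,0,0]:
+L1 (α=0) → [0, 0, 0]
+L4 (α=1/2) → [45/2, 145/2, 189/2]
+L5 (α=1/2) → [233/4, 337/4, 319/4]
rounded: [58, 84, 80]

(1,1) stack=L1,L4,L5; from [0,0,0]:
+L1 (α=1) → [62, 217, 89]
+L4 (α=3/5) → [694/5, 977/5, 514/5]
+L5 (α=3/7) → [2941/35, 7373/35, 2866/35]
rounded: [84, 211, 82]


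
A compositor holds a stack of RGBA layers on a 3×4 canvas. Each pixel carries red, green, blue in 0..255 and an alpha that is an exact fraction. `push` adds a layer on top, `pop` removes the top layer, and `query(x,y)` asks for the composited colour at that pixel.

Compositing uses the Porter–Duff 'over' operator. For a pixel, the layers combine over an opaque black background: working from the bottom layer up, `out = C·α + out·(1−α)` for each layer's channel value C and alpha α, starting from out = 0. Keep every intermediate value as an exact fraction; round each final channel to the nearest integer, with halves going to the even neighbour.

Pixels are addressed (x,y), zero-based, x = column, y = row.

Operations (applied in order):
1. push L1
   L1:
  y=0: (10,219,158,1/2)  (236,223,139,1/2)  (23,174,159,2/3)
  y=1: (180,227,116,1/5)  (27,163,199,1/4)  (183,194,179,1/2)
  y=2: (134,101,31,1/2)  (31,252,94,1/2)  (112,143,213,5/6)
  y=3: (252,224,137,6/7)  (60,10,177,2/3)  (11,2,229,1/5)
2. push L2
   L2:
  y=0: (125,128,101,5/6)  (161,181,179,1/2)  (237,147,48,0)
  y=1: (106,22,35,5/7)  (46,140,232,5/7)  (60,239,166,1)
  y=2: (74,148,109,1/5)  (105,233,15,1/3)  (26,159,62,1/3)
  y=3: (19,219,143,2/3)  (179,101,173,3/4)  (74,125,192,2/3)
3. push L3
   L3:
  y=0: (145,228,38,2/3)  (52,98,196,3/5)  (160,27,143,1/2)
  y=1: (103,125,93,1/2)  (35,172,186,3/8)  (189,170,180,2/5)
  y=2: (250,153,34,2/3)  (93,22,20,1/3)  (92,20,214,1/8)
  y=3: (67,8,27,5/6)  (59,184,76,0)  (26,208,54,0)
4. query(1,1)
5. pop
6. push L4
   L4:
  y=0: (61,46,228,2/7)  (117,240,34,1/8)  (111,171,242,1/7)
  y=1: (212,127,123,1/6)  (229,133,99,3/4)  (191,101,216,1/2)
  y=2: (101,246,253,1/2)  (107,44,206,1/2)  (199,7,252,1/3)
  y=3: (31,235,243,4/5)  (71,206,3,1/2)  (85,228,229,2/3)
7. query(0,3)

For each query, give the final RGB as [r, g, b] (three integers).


query (1,1) [L1,L2,L3] — begin 0,0,0
+L1 (α=1/4) → [27/4, 163/4, 199/4]
+L2 (α=5/7) → [487/14, 1563/14, 2519/14]
+L3 (α=3/8) → [3905/112, 15039/112, 20407/112]
rounded: [35, 134, 182]

at x=0,y=3 over L1,L2,L4:
L1 α=6/7: [216, 192, 822/7]
L2 α=2/3: [254/3, 210, 2824/21]
L4 α=4/5: [626/15, 230, 23236/105]
→ [42, 230, 221]


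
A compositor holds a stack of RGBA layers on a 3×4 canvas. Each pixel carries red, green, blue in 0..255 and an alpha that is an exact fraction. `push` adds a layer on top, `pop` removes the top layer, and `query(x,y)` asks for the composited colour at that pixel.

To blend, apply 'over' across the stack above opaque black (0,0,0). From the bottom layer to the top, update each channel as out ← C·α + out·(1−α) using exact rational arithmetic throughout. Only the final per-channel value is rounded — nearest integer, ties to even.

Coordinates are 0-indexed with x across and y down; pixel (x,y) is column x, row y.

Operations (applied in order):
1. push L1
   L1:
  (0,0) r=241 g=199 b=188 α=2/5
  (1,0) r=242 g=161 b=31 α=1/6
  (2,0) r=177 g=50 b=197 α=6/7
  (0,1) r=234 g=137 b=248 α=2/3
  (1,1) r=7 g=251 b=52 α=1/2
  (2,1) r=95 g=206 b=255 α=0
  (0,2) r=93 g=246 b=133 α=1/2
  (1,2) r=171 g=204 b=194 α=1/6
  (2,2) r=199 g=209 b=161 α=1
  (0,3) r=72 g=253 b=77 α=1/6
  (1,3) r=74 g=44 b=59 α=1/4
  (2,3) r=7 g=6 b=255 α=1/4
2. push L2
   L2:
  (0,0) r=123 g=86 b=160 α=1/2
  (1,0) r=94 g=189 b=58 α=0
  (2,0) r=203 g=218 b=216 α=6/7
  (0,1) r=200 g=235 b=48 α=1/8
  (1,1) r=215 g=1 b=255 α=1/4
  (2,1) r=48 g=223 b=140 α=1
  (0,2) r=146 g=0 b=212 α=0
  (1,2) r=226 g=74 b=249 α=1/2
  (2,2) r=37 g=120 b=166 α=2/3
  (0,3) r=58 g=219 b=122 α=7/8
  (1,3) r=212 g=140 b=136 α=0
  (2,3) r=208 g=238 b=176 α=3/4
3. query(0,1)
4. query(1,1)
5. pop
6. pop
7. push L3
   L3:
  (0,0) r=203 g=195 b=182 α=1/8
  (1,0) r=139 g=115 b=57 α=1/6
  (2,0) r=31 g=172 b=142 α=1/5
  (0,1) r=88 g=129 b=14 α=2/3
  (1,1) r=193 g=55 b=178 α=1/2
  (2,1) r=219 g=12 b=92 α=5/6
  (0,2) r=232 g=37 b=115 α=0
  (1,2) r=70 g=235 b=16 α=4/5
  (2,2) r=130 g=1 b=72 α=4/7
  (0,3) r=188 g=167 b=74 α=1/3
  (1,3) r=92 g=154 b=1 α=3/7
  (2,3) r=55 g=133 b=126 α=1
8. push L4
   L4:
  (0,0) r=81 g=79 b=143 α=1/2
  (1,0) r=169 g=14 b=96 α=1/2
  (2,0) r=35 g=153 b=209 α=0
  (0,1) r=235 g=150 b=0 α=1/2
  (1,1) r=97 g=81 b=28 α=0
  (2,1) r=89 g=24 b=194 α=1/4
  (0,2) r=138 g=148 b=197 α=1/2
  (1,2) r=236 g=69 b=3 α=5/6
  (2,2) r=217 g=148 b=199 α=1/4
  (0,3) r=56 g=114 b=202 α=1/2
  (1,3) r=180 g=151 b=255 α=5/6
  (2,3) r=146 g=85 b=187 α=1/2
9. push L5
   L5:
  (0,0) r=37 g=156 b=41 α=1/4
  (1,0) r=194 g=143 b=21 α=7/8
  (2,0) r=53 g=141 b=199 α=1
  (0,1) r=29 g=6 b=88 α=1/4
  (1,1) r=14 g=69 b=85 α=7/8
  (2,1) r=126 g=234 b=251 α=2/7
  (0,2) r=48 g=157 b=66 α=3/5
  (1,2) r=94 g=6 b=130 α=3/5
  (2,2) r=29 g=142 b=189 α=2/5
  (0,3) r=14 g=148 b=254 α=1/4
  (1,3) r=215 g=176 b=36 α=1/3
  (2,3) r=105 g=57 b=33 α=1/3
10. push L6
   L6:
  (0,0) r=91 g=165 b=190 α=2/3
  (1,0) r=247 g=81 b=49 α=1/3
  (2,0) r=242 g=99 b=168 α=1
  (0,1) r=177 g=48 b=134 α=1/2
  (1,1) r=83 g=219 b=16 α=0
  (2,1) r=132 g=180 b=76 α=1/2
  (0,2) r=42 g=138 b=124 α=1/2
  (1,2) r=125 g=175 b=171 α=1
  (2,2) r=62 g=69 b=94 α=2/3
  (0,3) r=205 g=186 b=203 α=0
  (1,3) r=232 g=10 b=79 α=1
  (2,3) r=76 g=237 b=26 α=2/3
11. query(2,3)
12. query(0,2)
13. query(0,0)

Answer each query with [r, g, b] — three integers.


query (0,1) [L1,L2] — begin 0,0,0
L1 α=2/3: [156, 274/3, 496/3]
L2 α=1/8: [323/2, 2623/24, 452/3]
rounded: [162, 109, 151]

at x=1,y=1 over L1,L2:
L1 α=1/2: [7/2, 251/2, 26]
L2 α=1/4: [451/8, 755/8, 333/4]
rounded: [56, 94, 83]

query (2,3) [L3,L4,L5,L6] — begin 0,0,0
L3 α=1: [55, 133, 126]
L4 α=1/2: [201/2, 109, 313/2]
L5 α=1/3: [102, 275/3, 346/3]
L6 α=2/3: [254/3, 1697/9, 502/9]
= [85, 189, 56]

query (0,2) [L3,L4,L5,L6] — begin 0,0,0
after L3 α=0: [0, 0, 0]
after L4 α=1/2: [69, 74, 197/2]
after L5 α=3/5: [282/5, 619/5, 79]
after L6 α=1/2: [246/5, 1309/10, 203/2]
rounded: [49, 131, 102]

query (0,0) [L3,L4,L5,L6] — begin 0,0,0
L3 α=1/8: [203/8, 195/8, 91/4]
L4 α=1/2: [851/16, 827/16, 663/8]
L5 α=1/4: [3145/64, 4977/64, 2317/32]
L6 α=2/3: [4931/64, 8699/64, 14477/96]
= [77, 136, 151]


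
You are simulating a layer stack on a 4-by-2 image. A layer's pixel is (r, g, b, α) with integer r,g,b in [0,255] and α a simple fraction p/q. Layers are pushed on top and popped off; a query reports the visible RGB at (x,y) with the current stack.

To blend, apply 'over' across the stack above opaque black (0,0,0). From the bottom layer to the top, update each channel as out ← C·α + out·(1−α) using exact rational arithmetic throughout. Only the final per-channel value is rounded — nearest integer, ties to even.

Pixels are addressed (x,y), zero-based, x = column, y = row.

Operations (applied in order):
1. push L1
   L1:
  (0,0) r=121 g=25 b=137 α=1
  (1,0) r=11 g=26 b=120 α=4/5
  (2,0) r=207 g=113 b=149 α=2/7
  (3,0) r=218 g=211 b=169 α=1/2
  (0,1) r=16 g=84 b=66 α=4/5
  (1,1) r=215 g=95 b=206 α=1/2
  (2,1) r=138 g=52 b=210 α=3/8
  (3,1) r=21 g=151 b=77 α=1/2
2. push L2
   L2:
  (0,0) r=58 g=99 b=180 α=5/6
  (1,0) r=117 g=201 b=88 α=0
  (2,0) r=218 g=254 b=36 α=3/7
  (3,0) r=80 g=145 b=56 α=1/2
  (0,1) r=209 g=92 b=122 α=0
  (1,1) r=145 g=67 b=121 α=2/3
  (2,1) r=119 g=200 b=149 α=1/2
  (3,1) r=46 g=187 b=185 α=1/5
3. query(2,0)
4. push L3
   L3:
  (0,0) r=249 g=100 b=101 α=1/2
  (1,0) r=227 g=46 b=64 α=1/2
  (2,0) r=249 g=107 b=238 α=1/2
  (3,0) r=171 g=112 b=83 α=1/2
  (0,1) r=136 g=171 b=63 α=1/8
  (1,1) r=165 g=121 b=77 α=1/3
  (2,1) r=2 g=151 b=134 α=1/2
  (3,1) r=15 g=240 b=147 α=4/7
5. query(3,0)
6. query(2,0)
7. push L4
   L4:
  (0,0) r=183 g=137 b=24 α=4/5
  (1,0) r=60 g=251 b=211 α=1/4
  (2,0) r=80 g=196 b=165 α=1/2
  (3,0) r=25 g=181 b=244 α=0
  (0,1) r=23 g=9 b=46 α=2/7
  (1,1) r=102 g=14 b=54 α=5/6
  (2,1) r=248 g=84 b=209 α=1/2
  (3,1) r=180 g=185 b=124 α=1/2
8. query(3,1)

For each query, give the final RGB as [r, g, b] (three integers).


at x=2,y=0 over L1,L2:
L1 α=2/7: [414/7, 226/7, 298/7]
L2 α=3/7: [6234/49, 6238/49, 1948/49]
→ [127, 127, 40]

at x=3,y=0 over L1,L2,L3:
+L1 (α=1/2) → [109, 211/2, 169/2]
+L2 (α=1/2) → [189/2, 501/4, 281/4]
+L3 (α=1/2) → [531/4, 949/8, 613/8]
= [133, 119, 77]

query (2,0) [L1,L2,L3] — begin 0,0,0
after L1 α=2/7: [414/7, 226/7, 298/7]
after L2 α=3/7: [6234/49, 6238/49, 1948/49]
after L3 α=1/2: [18435/98, 11481/98, 6805/49]
rounded: [188, 117, 139]

at x=3,y=1 over L1,L2,L3,L4:
L1 α=1/2: [21/2, 151/2, 77/2]
L2 α=1/5: [88/5, 489/5, 339/5]
L3 α=4/7: [564/35, 6267/35, 3957/35]
L4 α=1/2: [3432/35, 6371/35, 8297/70]
= [98, 182, 119]


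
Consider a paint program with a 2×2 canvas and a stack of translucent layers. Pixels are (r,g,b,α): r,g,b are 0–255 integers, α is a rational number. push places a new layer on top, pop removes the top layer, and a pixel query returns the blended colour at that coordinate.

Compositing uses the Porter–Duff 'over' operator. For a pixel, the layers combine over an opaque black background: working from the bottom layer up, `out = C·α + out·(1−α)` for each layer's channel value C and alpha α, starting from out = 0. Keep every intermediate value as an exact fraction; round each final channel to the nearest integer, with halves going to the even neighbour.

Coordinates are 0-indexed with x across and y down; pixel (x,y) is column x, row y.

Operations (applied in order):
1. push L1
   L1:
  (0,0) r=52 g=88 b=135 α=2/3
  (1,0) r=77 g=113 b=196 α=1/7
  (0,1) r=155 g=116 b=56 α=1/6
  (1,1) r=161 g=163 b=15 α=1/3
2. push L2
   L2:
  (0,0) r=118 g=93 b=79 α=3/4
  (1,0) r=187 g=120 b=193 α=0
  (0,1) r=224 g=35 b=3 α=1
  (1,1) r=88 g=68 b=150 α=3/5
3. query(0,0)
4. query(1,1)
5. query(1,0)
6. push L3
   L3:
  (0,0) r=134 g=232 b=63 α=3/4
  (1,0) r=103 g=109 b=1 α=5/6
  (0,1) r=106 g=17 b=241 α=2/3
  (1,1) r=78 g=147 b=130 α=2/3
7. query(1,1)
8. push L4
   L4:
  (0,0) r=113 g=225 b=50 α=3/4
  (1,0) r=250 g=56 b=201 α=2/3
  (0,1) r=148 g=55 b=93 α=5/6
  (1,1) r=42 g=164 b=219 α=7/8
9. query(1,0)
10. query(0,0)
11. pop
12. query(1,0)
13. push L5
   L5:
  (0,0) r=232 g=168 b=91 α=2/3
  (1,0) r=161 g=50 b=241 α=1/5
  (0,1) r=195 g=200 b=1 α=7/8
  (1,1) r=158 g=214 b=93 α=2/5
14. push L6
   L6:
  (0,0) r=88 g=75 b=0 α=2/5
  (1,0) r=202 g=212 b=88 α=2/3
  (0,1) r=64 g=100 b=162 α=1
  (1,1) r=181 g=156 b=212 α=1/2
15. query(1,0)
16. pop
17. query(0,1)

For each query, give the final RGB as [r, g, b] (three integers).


at x=0,y=0 over L1,L2:
after L1 α=2/3: [104/3, 176/3, 90]
after L2 α=3/4: [583/6, 1013/12, 327/4]
rounded: [97, 84, 82]

(1,1) stack=L1,L2; from [0,0,0]:
+L1 (α=1/3) → [161/3, 163/3, 5]
+L2 (α=3/5) → [1114/15, 938/15, 92]
rounded: [74, 63, 92]

at x=1,y=0 over L1,L2:
+L1 (α=1/7) → [11, 113/7, 28]
+L2 (α=0) → [11, 113/7, 28]
rounded: [11, 16, 28]

query (1,1) [L1,L2,L3] — begin 0,0,0
+L1 (α=1/3) → [161/3, 163/3, 5]
+L2 (α=3/5) → [1114/15, 938/15, 92]
+L3 (α=2/3) → [3454/45, 5348/45, 352/3]
= [77, 119, 117]

query (1,0) [L1,L2,L3,L4] — begin 0,0,0
after L1 α=1/7: [11, 113/7, 28]
after L2 α=0: [11, 113/7, 28]
after L3 α=5/6: [263/3, 1964/21, 11/2]
after L4 α=2/3: [1763/9, 4316/63, 815/6]
= [196, 69, 136]

query (0,0) [L1,L2,L3,L4] — begin 0,0,0
+L1 (α=2/3) → [104/3, 176/3, 90]
+L2 (α=3/4) → [583/6, 1013/12, 327/4]
+L3 (α=3/4) → [2995/24, 9365/48, 1083/16]
+L4 (α=3/4) → [11131/96, 41765/192, 3483/64]
rounded: [116, 218, 54]

at x=1,y=0 over L1,L2,L3:
L1 α=1/7: [11, 113/7, 28]
L2 α=0: [11, 113/7, 28]
L3 α=5/6: [263/3, 1964/21, 11/2]
rounded: [88, 94, 6]

(1,0) stack=L1,L2,L3,L5,L6; from [0,0,0]:
L1 α=1/7: [11, 113/7, 28]
L2 α=0: [11, 113/7, 28]
L3 α=5/6: [263/3, 1964/21, 11/2]
L5 α=1/5: [307/3, 8906/105, 263/5]
L6 α=2/3: [1519/9, 53426/315, 381/5]
= [169, 170, 76]

(0,1) stack=L1,L2,L3,L5; from [0,0,0]:
+L1 (α=1/6) → [155/6, 58/3, 28/3]
+L2 (α=1) → [224, 35, 3]
+L3 (α=2/3) → [436/3, 23, 485/3]
+L5 (α=7/8) → [4531/24, 1423/8, 253/12]
rounded: [189, 178, 21]


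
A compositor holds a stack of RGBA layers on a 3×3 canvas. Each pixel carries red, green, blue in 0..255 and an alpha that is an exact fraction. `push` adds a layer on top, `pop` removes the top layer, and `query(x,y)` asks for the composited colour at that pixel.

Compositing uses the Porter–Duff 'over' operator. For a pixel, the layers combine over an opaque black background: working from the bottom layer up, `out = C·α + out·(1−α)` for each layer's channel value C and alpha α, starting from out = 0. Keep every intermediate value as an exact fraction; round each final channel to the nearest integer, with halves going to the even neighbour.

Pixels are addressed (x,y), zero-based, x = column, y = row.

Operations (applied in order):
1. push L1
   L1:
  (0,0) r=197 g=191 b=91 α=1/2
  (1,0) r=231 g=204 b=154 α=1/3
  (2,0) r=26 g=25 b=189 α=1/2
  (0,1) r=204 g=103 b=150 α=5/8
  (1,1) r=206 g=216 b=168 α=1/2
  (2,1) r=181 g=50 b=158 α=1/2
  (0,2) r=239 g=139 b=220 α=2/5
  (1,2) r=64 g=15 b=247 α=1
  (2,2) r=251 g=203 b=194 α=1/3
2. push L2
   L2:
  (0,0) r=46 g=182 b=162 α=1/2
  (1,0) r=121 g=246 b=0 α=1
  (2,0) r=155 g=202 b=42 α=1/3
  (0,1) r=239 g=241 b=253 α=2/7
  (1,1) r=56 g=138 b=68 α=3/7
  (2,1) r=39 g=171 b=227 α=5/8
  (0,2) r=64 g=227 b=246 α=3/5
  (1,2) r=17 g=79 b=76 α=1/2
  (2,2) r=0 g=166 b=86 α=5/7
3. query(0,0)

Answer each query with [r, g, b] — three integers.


at x=0,y=0 over L1,L2:
+L1 (α=1/2) → [197/2, 191/2, 91/2]
+L2 (α=1/2) → [289/4, 555/4, 415/4]
→ [72, 139, 104]


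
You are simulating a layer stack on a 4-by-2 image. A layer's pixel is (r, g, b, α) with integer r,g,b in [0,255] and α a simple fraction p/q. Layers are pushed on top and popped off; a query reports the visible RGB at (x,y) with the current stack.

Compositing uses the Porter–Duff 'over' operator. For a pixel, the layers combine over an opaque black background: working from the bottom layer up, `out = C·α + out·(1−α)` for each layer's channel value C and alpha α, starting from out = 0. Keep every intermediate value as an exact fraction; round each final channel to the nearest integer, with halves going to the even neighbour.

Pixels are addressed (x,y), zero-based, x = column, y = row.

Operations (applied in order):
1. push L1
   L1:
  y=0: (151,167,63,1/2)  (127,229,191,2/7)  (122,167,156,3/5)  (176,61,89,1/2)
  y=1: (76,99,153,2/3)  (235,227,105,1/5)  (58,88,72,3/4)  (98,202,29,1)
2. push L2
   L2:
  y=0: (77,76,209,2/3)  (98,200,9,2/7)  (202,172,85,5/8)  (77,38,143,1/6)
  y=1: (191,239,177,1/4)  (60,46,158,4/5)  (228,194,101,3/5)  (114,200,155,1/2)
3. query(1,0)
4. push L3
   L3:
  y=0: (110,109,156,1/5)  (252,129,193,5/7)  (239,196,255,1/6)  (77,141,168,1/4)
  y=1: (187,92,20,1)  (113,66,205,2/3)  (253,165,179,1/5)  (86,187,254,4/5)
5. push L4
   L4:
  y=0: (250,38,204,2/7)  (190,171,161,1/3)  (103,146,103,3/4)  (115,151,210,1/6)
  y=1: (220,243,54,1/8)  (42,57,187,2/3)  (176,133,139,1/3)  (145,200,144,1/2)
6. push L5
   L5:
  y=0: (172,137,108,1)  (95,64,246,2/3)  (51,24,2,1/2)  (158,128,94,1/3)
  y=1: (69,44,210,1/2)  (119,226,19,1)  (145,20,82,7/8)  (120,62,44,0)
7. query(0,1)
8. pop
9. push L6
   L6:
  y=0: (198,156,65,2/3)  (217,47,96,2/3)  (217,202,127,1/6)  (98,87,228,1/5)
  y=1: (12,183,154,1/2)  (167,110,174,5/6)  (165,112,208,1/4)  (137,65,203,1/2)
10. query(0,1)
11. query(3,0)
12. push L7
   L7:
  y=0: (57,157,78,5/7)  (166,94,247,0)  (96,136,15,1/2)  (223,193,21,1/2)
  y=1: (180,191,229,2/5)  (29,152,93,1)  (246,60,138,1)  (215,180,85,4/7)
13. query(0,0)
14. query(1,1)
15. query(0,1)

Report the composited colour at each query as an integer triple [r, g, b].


(1,0) stack=L1,L2; from [0,0,0]:
L1 α=2/7: [254/7, 458/7, 382/7]
L2 α=2/7: [2642/49, 5090/49, 2036/49]
rounded: [54, 104, 42]

query (0,1) [L1,L2,L3,L4,L5] — begin 0,0,0
+L1 (α=2/3) → [152/3, 66, 102]
+L2 (α=1/4) → [343/4, 437/4, 483/4]
+L3 (α=1) → [187, 92, 20]
+L4 (α=1/8) → [1529/8, 887/8, 97/4]
+L5 (α=1/2) → [2081/16, 1239/16, 937/8]
→ [130, 77, 117]

at x=0,y=1 over L1,L2,L3,L4,L6:
after L1 α=2/3: [152/3, 66, 102]
after L2 α=1/4: [343/4, 437/4, 483/4]
after L3 α=1: [187, 92, 20]
after L4 α=1/8: [1529/8, 887/8, 97/4]
after L6 α=1/2: [1625/16, 2351/16, 713/8]
rounded: [102, 147, 89]

at x=3,y=0 over L1,L2,L3,L4,L6:
L1 α=1/2: [88, 61/2, 89/2]
L2 α=1/6: [517/6, 127/4, 731/12]
L3 α=1/4: [671/8, 945/16, 1403/16]
L4 α=1/6: [1425/16, 7141/96, 10375/96]
L6 α=1/5: [1817/20, 9229/120, 15847/120]
→ [91, 77, 132]

at x=0,y=0 over L1,L2,L3,L4,L6,L7:
+L1 (α=1/2) → [151/2, 167/2, 63/2]
+L2 (α=2/3) → [153/2, 157/2, 899/6]
+L3 (α=1/5) → [416/5, 423/5, 2266/15]
+L4 (α=2/7) → [916/7, 499/7, 3490/21]
+L6 (α=2/3) → [3688/21, 2683/21, 6220/63]
+L7 (α=5/7) → [13361/147, 21851/147, 37010/441]
= [91, 149, 84]

query (1,1) [L1,L2,L3,L4,L6,L7] — begin 0,0,0
+L1 (α=1/5) → [47, 227/5, 21]
+L2 (α=4/5) → [287/5, 1147/25, 653/5]
+L3 (α=2/3) → [1417/15, 4447/75, 901/5]
+L4 (α=2/3) → [2677/45, 12997/225, 2771/15]
+L6 (α=5/6) → [20126/135, 136747/1350, 15821/90]
+L7 (α=1) → [29, 152, 93]
= [29, 152, 93]

(0,1) stack=L1,L2,L3,L4,L6,L7; from [0,0,0]:
after L1 α=2/3: [152/3, 66, 102]
after L2 α=1/4: [343/4, 437/4, 483/4]
after L3 α=1: [187, 92, 20]
after L4 α=1/8: [1529/8, 887/8, 97/4]
after L6 α=1/2: [1625/16, 2351/16, 713/8]
after L7 α=2/5: [2127/16, 2633/16, 5803/40]
= [133, 165, 145]
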